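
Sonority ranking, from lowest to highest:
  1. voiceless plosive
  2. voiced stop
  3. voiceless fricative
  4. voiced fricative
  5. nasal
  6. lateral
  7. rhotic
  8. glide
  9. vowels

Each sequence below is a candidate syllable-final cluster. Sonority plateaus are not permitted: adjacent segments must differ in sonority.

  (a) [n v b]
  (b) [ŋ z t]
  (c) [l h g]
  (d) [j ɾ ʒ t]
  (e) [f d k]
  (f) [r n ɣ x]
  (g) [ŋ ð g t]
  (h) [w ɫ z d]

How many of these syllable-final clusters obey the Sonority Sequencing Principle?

8

(a) 5-4-2 → obeys
(b) 5-4-1 → obeys
(c) 6-3-2 → obeys
(d) 8-7-4-1 → obeys
(e) 3-2-1 → obeys
(f) 7-5-4-3 → obeys
(g) 5-4-2-1 → obeys
(h) 8-6-4-2 → obeys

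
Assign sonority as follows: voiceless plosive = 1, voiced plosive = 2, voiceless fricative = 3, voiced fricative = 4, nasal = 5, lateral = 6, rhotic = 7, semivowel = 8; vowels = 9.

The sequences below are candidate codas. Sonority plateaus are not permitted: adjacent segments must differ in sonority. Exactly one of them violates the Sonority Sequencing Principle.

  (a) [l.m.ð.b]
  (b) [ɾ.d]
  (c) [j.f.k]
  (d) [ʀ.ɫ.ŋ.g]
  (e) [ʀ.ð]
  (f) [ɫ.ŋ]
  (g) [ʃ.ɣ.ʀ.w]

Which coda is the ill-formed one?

(a) [l.m.ð.b]: profile 6-5-4-2 — obeys.
(b) [ɾ.d]: profile 7-2 — obeys.
(c) [j.f.k]: profile 8-3-1 — obeys.
(d) [ʀ.ɫ.ŋ.g]: profile 7-6-5-2 — obeys.
(e) [ʀ.ð]: profile 7-4 — obeys.
(f) [ɫ.ŋ]: profile 6-5 — obeys.
(g) [ʃ.ɣ.ʀ.w]: profile 3-4-7-8 — violates.

g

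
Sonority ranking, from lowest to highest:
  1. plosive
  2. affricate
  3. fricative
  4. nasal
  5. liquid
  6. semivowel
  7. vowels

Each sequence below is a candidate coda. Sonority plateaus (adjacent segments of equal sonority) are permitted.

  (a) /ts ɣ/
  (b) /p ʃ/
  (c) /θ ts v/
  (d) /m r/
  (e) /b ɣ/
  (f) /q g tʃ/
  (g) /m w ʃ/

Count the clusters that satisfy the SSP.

(a) sonority 2-3: ill-formed.
(b) sonority 1-3: ill-formed.
(c) sonority 3-2-3: ill-formed.
(d) sonority 4-5: ill-formed.
(e) sonority 1-3: ill-formed.
(f) sonority 1-1-2: ill-formed.
(g) sonority 4-6-3: ill-formed.

0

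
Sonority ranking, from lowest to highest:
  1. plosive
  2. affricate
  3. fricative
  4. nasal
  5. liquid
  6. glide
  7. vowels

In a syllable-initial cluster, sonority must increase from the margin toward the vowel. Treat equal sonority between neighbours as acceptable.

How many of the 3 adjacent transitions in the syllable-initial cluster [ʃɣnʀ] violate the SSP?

/ʃ/ is a fricative (sonority 3).
/ɣ/ is a fricative (sonority 3).
/n/ is a nasal (sonority 4).
/ʀ/ is a liquid (sonority 5).
/ʃ/→/ɣ/: 3→3 (plateau, allowed) — ok.
/ɣ/→/n/: 3→4 (rises) — ok.
/n/→/ʀ/: 4→5 (rises) — ok.

0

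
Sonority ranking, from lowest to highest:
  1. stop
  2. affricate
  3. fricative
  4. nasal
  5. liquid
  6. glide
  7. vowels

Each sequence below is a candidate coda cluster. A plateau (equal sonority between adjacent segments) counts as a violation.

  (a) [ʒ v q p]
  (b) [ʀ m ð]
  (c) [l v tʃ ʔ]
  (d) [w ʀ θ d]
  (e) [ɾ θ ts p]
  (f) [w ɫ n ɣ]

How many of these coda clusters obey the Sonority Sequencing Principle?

5

(a) [ʒ v q p]: profile 3-3-1-1 — violates.
(b) [ʀ m ð]: profile 5-4-3 — obeys.
(c) [l v tʃ ʔ]: profile 5-3-2-1 — obeys.
(d) [w ʀ θ d]: profile 6-5-3-1 — obeys.
(e) [ɾ θ ts p]: profile 5-3-2-1 — obeys.
(f) [w ɫ n ɣ]: profile 6-5-4-3 — obeys.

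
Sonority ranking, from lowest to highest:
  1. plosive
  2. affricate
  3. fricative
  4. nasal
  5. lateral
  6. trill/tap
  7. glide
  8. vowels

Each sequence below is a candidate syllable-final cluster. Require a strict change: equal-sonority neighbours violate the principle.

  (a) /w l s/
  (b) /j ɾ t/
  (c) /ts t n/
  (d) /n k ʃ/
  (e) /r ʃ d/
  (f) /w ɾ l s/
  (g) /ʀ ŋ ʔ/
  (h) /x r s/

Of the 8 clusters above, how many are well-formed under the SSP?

(a) sonority 7-5-3: well-formed.
(b) sonority 7-6-1: well-formed.
(c) sonority 2-1-4: ill-formed.
(d) sonority 4-1-3: ill-formed.
(e) sonority 6-3-1: well-formed.
(f) sonority 7-6-5-3: well-formed.
(g) sonority 6-4-1: well-formed.
(h) sonority 3-6-3: ill-formed.

5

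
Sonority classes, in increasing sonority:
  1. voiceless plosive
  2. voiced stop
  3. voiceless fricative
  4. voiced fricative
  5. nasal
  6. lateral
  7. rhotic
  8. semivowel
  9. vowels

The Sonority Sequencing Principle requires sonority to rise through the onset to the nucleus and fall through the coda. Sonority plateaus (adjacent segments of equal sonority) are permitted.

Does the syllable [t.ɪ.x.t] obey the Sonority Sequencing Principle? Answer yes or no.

yes

Onset: /t/ is a voiceless plosive (sonority 1); then the nucleus /ɪ/ (sonority 9).
Onset profile 1-9 — rises to the nucleus.
Coda: /x/ is a voiceless fricative (sonority 3), /t/ is a voiceless plosive (sonority 1).
Coda profile 9-3-1 — falls from the nucleus.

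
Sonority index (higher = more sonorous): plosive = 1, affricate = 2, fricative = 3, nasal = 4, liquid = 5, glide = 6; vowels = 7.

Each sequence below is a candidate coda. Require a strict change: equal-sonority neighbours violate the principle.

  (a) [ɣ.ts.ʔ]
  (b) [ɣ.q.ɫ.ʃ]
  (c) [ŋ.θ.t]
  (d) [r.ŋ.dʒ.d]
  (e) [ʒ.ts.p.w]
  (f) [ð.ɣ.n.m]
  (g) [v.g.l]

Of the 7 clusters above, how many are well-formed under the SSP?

3

(a) 3-2-1 → obeys
(b) 3-1-5-3 → violates
(c) 4-3-1 → obeys
(d) 5-4-2-1 → obeys
(e) 3-2-1-6 → violates
(f) 3-3-4-4 → violates
(g) 3-1-5 → violates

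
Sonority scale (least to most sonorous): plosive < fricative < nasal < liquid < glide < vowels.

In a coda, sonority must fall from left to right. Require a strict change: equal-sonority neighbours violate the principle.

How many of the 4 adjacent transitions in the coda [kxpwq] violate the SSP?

/k/: plosive = 1.
/x/: fricative = 2.
/p/: plosive = 1.
/w/: glide = 5.
/q/: plosive = 1.
/k/→/x/: 1→2 (does not fall) — violation.
/x/→/p/: 2→1 (falls) — ok.
/p/→/w/: 1→5 (does not fall) — violation.
/w/→/q/: 5→1 (falls) — ok.

2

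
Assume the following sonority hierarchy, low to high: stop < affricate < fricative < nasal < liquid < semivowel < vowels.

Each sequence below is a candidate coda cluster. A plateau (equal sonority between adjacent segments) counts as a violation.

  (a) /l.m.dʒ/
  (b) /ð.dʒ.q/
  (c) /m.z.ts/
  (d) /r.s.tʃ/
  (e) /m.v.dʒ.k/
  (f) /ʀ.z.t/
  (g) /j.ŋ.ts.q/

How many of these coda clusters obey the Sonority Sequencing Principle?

(a) 5-4-2 → obeys
(b) 3-2-1 → obeys
(c) 4-3-2 → obeys
(d) 5-3-2 → obeys
(e) 4-3-2-1 → obeys
(f) 5-3-1 → obeys
(g) 6-4-2-1 → obeys

7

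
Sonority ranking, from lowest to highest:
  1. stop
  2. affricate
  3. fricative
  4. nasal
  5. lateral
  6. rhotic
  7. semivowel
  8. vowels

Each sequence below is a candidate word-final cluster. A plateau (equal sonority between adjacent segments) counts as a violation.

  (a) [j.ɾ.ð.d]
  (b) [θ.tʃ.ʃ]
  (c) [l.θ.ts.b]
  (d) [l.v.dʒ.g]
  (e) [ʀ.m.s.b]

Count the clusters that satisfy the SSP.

(a) sonority 7-6-3-1: well-formed.
(b) sonority 3-2-3: ill-formed.
(c) sonority 5-3-2-1: well-formed.
(d) sonority 5-3-2-1: well-formed.
(e) sonority 6-4-3-1: well-formed.

4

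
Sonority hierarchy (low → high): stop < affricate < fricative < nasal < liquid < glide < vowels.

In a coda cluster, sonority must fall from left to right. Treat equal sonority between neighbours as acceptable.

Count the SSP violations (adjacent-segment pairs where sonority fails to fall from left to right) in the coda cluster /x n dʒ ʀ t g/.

/x/ is a fricative (sonority 3).
/n/ is a nasal (sonority 4).
/dʒ/ is an affricate (sonority 2).
/ʀ/ is a liquid (sonority 5).
/t/ is a stop (sonority 1).
/g/ is a stop (sonority 1).
/x/→/n/: 3→4 (does not fall) — violation.
/n/→/dʒ/: 4→2 (falls) — ok.
/dʒ/→/ʀ/: 2→5 (does not fall) — violation.
/ʀ/→/t/: 5→1 (falls) — ok.
/t/→/g/: 1→1 (plateau, allowed) — ok.

2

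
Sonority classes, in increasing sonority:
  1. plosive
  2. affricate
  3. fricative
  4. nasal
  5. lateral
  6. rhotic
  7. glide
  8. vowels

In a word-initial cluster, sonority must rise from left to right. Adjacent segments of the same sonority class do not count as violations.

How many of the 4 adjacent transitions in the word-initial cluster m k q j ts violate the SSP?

2

/m/ — nasal, sonority 4.
/k/ — plosive, sonority 1.
/q/ — plosive, sonority 1.
/j/ — glide, sonority 7.
/ts/ — affricate, sonority 2.
/m/→/k/: 4→1 (does not rise) — violation.
/k/→/q/: 1→1 (plateau, allowed) — ok.
/q/→/j/: 1→7 (rises) — ok.
/j/→/ts/: 7→2 (does not rise) — violation.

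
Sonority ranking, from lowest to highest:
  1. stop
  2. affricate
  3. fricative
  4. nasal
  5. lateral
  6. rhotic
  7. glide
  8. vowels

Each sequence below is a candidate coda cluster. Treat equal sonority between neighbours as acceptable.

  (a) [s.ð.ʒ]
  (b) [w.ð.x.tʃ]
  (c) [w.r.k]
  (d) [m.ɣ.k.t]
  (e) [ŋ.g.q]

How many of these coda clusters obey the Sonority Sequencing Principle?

(a) 3-3-3 → obeys
(b) 7-3-3-2 → obeys
(c) 7-6-1 → obeys
(d) 4-3-1-1 → obeys
(e) 4-1-1 → obeys

5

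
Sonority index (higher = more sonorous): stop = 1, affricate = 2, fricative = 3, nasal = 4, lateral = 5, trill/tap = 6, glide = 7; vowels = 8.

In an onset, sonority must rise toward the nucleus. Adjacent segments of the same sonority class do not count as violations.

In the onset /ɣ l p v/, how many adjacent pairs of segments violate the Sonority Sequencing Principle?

/ɣ/: fricative = 3.
/l/: lateral = 5.
/p/: stop = 1.
/v/: fricative = 3.
/ɣ/→/l/: 3→5 (rises) — ok.
/l/→/p/: 5→1 (does not rise) — violation.
/p/→/v/: 1→3 (rises) — ok.

1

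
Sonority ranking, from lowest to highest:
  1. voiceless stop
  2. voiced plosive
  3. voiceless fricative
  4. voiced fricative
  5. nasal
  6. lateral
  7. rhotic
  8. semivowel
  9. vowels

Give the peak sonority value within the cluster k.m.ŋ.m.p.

/k/ — voiceless stop, sonority 1.
/m/ — nasal, sonority 5.
/ŋ/ — nasal, sonority 5.
/m/ — nasal, sonority 5.
/p/ — voiceless stop, sonority 1.
The maximum is 5.

5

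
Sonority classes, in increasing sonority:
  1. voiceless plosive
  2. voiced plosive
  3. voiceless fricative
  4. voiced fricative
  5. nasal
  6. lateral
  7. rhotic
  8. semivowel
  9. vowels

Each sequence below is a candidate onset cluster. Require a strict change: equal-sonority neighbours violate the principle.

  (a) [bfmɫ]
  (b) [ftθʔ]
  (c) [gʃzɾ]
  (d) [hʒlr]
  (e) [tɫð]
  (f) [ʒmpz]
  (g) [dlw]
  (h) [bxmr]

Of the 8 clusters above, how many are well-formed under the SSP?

(a) sonority 2-3-5-6: well-formed.
(b) sonority 3-1-3-1: ill-formed.
(c) sonority 2-3-4-7: well-formed.
(d) sonority 3-4-6-7: well-formed.
(e) sonority 1-6-4: ill-formed.
(f) sonority 4-5-1-4: ill-formed.
(g) sonority 2-6-8: well-formed.
(h) sonority 2-3-5-7: well-formed.

5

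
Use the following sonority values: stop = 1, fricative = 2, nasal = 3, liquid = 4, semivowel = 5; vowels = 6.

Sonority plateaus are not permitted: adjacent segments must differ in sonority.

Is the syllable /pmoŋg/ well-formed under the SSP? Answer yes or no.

Onset: /p/ is a stop (sonority 1), /m/ is a nasal (sonority 3); then the nucleus /o/ (sonority 6).
Onset profile 1-3-6 — rises to the nucleus.
Coda: /ŋ/ is a nasal (sonority 3), /g/ is a stop (sonority 1).
Coda profile 6-3-1 — falls from the nucleus.

yes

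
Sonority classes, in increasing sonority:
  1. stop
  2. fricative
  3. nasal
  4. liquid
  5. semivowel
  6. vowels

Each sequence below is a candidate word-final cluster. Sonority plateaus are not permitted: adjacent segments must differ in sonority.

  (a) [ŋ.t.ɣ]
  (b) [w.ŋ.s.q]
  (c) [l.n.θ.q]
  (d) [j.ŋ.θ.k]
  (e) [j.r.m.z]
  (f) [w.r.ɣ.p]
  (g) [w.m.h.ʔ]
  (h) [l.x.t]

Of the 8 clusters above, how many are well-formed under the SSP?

(a) [ŋ.t.ɣ]: profile 3-1-2 — violates.
(b) [w.ŋ.s.q]: profile 5-3-2-1 — obeys.
(c) [l.n.θ.q]: profile 4-3-2-1 — obeys.
(d) [j.ŋ.θ.k]: profile 5-3-2-1 — obeys.
(e) [j.r.m.z]: profile 5-4-3-2 — obeys.
(f) [w.r.ɣ.p]: profile 5-4-2-1 — obeys.
(g) [w.m.h.ʔ]: profile 5-3-2-1 — obeys.
(h) [l.x.t]: profile 4-2-1 — obeys.

7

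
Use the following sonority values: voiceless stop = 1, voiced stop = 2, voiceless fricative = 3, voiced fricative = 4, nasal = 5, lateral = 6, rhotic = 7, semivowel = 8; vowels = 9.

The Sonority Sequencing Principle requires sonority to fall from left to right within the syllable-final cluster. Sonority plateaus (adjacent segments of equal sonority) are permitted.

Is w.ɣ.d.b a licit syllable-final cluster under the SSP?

yes

/w/ — semivowel, sonority 8.
/ɣ/ — voiced fricative, sonority 4.
/d/ — voiced stop, sonority 2.
/b/ — voiced stop, sonority 2.
The profile 8-4-2-2 is non-increasing (plateaus allowed), so the syllable-final cluster satisfies the SSP.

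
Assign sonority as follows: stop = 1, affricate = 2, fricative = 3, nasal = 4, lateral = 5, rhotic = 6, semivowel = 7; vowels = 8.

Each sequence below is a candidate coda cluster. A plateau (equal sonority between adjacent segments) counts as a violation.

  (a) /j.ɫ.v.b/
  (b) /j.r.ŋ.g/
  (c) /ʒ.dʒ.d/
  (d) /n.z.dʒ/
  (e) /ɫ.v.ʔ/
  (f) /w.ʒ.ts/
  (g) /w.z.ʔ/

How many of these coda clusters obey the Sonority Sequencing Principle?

(a) sonority 7-5-3-1: well-formed.
(b) sonority 7-6-4-1: well-formed.
(c) sonority 3-2-1: well-formed.
(d) sonority 4-3-2: well-formed.
(e) sonority 5-3-1: well-formed.
(f) sonority 7-3-2: well-formed.
(g) sonority 7-3-1: well-formed.

7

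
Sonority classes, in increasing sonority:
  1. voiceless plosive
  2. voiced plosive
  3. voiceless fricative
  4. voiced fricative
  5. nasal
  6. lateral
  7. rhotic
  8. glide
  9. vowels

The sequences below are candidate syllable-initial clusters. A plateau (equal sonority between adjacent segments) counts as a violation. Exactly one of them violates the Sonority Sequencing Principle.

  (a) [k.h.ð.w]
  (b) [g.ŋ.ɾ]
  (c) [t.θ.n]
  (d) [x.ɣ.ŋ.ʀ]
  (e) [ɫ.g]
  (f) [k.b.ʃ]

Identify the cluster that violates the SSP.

(a) [k.h.ð.w]: profile 1-3-4-8 — obeys.
(b) [g.ŋ.ɾ]: profile 2-5-7 — obeys.
(c) [t.θ.n]: profile 1-3-5 — obeys.
(d) [x.ɣ.ŋ.ʀ]: profile 3-4-5-7 — obeys.
(e) [ɫ.g]: profile 6-2 — violates.
(f) [k.b.ʃ]: profile 1-2-3 — obeys.

e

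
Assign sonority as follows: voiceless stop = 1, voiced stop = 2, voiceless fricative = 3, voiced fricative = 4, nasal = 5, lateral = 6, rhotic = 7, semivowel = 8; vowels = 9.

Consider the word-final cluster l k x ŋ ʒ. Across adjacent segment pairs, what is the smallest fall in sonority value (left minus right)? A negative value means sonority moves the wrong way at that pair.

/l/ — lateral, sonority 6.
/k/ — voiceless stop, sonority 1.
/x/ — voiceless fricative, sonority 3.
/ŋ/ — nasal, sonority 5.
/ʒ/ — voiced fricative, sonority 4.
/l/→/k/: change +5.
/k/→/x/: change -2.
/x/→/ŋ/: change -2.
/ŋ/→/ʒ/: change +1.
Minimum = -2.

-2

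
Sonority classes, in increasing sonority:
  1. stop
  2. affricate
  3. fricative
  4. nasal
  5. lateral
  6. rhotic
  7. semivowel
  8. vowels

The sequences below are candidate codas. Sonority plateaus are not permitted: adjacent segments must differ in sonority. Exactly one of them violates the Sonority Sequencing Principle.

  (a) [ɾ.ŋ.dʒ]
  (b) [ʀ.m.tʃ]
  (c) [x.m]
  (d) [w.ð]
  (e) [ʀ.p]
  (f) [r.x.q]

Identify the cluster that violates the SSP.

(a) sonority 6-4-2: well-formed.
(b) sonority 6-4-2: well-formed.
(c) sonority 3-4: ill-formed.
(d) sonority 7-3: well-formed.
(e) sonority 6-1: well-formed.
(f) sonority 6-3-1: well-formed.

c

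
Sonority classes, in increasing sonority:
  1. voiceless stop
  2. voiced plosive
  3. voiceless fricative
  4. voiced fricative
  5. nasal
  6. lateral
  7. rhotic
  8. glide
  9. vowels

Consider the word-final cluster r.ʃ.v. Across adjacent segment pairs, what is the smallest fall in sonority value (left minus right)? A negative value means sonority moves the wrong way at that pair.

-1

/r/: rhotic = 7.
/ʃ/: voiceless fricative = 3.
/v/: voiced fricative = 4.
/r/→/ʃ/: change +4.
/ʃ/→/v/: change -1.
Minimum = -1.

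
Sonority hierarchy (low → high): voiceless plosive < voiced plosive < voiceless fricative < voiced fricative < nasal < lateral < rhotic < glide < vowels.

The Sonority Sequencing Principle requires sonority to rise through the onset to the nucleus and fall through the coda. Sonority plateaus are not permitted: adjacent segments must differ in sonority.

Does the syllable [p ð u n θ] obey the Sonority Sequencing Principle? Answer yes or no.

yes

Onset: /p/ is a voiceless plosive (sonority 1), /ð/ is a voiced fricative (sonority 4); then the nucleus /u/ (sonority 9).
Onset profile 1-4-9 — rises to the nucleus.
Coda: /n/ is a nasal (sonority 5), /θ/ is a voiceless fricative (sonority 3).
Coda profile 9-5-3 — falls from the nucleus.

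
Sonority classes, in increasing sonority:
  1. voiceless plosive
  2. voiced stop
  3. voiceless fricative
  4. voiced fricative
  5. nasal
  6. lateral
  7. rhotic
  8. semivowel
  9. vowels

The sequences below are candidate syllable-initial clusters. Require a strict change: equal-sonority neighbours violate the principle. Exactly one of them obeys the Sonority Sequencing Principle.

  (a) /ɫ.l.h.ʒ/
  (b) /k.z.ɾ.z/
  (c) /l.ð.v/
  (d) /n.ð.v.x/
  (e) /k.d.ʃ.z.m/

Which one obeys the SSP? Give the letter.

(a) 6-6-3-4 → violates
(b) 1-4-7-4 → violates
(c) 6-4-4 → violates
(d) 5-4-4-3 → violates
(e) 1-2-3-4-5 → obeys

e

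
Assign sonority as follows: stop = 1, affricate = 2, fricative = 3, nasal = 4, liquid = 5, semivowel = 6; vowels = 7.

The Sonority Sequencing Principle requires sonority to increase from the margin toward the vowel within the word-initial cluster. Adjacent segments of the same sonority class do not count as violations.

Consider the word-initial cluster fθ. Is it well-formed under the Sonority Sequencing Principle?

/f/ is a fricative (sonority 3).
/θ/ is a fricative (sonority 3).
The profile 3-3 is non-decreasing (plateaus allowed), so the word-initial cluster satisfies the SSP.

yes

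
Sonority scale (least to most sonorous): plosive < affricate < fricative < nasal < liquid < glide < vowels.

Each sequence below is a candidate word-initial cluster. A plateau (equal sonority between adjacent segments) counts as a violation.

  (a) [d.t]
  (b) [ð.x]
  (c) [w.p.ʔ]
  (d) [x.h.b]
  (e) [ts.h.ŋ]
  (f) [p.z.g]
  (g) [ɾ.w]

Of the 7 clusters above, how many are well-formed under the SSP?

2

(a) [d.t]: profile 1-1 — violates.
(b) [ð.x]: profile 3-3 — violates.
(c) [w.p.ʔ]: profile 6-1-1 — violates.
(d) [x.h.b]: profile 3-3-1 — violates.
(e) [ts.h.ŋ]: profile 2-3-4 — obeys.
(f) [p.z.g]: profile 1-3-1 — violates.
(g) [ɾ.w]: profile 5-6 — obeys.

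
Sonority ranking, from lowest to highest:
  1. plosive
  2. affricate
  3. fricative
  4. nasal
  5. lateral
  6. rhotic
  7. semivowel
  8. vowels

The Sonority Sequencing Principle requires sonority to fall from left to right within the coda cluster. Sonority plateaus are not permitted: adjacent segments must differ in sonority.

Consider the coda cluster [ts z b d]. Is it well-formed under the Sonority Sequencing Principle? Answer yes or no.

no

/ts/ is an affricate (sonority 2).
/z/ is a fricative (sonority 3).
/b/ is a plosive (sonority 1).
/d/ is a plosive (sonority 1).
The profile is 2-3-1-1. Between /ts/ (2) and /z/ (3) sonority does not fall, so the cluster violates the SSP.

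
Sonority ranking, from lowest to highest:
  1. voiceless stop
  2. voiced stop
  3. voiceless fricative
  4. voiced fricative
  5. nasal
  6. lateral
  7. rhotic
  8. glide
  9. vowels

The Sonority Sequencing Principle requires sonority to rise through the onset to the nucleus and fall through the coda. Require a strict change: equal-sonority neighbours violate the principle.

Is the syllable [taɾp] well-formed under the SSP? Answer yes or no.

Onset: /t/ is a voiceless stop (sonority 1); then the nucleus /a/ (sonority 9).
Onset profile 1-9 — rises to the nucleus.
Coda: /ɾ/ is a rhotic (sonority 7), /p/ is a voiceless stop (sonority 1).
Coda profile 9-7-1 — falls from the nucleus.

yes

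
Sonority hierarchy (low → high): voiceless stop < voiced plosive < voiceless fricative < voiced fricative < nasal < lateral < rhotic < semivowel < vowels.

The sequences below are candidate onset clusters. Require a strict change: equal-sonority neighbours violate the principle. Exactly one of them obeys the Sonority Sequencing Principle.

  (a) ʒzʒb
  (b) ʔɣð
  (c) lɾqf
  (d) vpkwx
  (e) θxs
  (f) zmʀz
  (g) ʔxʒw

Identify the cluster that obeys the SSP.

g

(a) sonority 4-4-4-2: ill-formed.
(b) sonority 1-4-4: ill-formed.
(c) sonority 6-7-1-3: ill-formed.
(d) sonority 4-1-1-8-3: ill-formed.
(e) sonority 3-3-3: ill-formed.
(f) sonority 4-5-7-4: ill-formed.
(g) sonority 1-3-4-8: well-formed.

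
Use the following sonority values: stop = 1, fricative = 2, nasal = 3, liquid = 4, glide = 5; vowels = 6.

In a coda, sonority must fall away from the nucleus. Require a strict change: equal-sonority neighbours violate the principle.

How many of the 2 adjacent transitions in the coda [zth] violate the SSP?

1

/z/: fricative = 2.
/t/: stop = 1.
/h/: fricative = 2.
/z/→/t/: 2→1 (falls) — ok.
/t/→/h/: 1→2 (does not fall) — violation.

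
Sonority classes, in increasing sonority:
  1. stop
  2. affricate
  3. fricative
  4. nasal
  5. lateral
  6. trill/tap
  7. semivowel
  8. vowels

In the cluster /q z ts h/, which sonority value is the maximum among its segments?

/q/ is a stop (sonority 1).
/z/ is a fricative (sonority 3).
/ts/ is an affricate (sonority 2).
/h/ is a fricative (sonority 3).
The maximum is 3.

3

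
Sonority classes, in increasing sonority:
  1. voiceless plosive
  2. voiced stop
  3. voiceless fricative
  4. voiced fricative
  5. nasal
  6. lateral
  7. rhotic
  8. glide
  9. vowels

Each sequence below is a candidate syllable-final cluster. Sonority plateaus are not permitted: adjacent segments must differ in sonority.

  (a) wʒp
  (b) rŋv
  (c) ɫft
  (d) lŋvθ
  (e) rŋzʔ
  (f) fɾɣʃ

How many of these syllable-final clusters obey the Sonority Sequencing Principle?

5

(a) 8-4-1 → obeys
(b) 7-5-4 → obeys
(c) 6-3-1 → obeys
(d) 6-5-4-3 → obeys
(e) 7-5-4-1 → obeys
(f) 3-7-4-3 → violates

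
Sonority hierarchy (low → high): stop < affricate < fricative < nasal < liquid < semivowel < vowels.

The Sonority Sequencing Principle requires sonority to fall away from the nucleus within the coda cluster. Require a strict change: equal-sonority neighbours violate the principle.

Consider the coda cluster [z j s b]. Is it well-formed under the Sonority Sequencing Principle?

no

/z/: fricative = 3.
/j/: semivowel = 6.
/s/: fricative = 3.
/b/: stop = 1.
The profile is 3-6-3-1. Between /z/ (3) and /j/ (6) sonority does not fall, so the cluster violates the SSP.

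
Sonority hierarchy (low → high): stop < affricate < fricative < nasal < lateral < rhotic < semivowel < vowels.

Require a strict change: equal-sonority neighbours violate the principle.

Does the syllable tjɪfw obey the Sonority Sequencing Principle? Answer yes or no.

Onset: /t/ is a stop (sonority 1), /j/ is a semivowel (sonority 7); then the nucleus /ɪ/ (sonority 8).
Onset profile 1-7-8 — rises to the nucleus.
Coda: /f/ is a fricative (sonority 3), /w/ is a semivowel (sonority 7).
Coda profile 8-3-7 — does not strictly fall throughout.

no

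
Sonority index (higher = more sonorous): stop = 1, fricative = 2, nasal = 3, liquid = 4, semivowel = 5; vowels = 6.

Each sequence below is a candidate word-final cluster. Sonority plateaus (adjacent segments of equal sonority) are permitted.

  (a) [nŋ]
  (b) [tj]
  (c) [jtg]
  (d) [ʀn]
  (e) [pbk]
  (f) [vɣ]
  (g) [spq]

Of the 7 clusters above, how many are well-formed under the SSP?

(a) 3-3 → obeys
(b) 1-5 → violates
(c) 5-1-1 → obeys
(d) 4-3 → obeys
(e) 1-1-1 → obeys
(f) 2-2 → obeys
(g) 2-1-1 → obeys

6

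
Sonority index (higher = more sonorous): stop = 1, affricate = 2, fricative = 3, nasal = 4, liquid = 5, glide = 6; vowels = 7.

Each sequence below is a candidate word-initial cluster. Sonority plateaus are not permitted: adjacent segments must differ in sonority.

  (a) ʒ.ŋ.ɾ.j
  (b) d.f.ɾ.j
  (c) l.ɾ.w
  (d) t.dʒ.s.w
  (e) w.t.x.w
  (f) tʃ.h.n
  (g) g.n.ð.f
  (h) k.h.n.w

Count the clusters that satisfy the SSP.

(a) ʒ.ŋ.ɾ.j: profile 3-4-5-6 — obeys.
(b) d.f.ɾ.j: profile 1-3-5-6 — obeys.
(c) l.ɾ.w: profile 5-5-6 — violates.
(d) t.dʒ.s.w: profile 1-2-3-6 — obeys.
(e) w.t.x.w: profile 6-1-3-6 — violates.
(f) tʃ.h.n: profile 2-3-4 — obeys.
(g) g.n.ð.f: profile 1-4-3-3 — violates.
(h) k.h.n.w: profile 1-3-4-6 — obeys.

5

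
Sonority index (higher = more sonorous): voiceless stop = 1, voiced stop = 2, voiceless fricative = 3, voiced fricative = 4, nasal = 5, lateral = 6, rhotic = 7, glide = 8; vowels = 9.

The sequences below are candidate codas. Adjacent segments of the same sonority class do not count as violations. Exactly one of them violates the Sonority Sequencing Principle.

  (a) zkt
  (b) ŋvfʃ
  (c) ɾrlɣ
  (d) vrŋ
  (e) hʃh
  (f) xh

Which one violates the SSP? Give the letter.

d

(a) 4-1-1 → obeys
(b) 5-4-3-3 → obeys
(c) 7-7-6-4 → obeys
(d) 4-7-5 → violates
(e) 3-3-3 → obeys
(f) 3-3 → obeys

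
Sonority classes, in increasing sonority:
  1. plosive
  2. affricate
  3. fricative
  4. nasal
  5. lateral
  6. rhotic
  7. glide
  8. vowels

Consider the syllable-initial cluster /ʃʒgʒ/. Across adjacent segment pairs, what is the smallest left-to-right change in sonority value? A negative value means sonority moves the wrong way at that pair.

/ʃ/ is a fricative (sonority 3).
/ʒ/ is a fricative (sonority 3).
/g/ is a plosive (sonority 1).
/ʒ/ is a fricative (sonority 3).
/ʃ/→/ʒ/: change +0.
/ʒ/→/g/: change -2.
/g/→/ʒ/: change +2.
Minimum = -2.

-2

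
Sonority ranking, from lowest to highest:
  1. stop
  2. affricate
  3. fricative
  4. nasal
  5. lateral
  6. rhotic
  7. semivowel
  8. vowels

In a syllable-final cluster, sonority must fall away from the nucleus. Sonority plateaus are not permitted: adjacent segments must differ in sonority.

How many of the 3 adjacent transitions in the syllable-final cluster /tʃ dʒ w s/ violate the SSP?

2

/tʃ/ — affricate, sonority 2.
/dʒ/ — affricate, sonority 2.
/w/ — semivowel, sonority 7.
/s/ — fricative, sonority 3.
/tʃ/→/dʒ/: 2→2 (plateau) — violation.
/dʒ/→/w/: 2→7 (does not fall) — violation.
/w/→/s/: 7→3 (falls) — ok.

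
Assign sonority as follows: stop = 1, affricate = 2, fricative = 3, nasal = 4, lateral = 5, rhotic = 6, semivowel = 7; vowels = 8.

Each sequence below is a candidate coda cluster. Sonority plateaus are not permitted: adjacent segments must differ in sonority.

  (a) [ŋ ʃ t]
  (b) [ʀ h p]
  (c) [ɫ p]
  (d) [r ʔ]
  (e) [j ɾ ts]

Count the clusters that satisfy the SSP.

5

(a) sonority 4-3-1: well-formed.
(b) sonority 6-3-1: well-formed.
(c) sonority 5-1: well-formed.
(d) sonority 6-1: well-formed.
(e) sonority 7-6-2: well-formed.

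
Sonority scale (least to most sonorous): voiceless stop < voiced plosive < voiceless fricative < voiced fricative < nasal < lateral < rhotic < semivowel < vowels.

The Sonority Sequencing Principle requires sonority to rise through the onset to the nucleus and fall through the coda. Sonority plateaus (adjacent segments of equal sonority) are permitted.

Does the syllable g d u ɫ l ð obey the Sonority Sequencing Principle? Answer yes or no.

Onset: /g/ is a voiced plosive (sonority 2), /d/ is a voiced plosive (sonority 2); then the nucleus /u/ (sonority 9).
Onset profile 2-2-9 — rises to the nucleus.
Coda: /ɫ/ is a lateral (sonority 6), /l/ is a lateral (sonority 6), /ð/ is a voiced fricative (sonority 4).
Coda profile 9-6-6-4 — falls from the nucleus.

yes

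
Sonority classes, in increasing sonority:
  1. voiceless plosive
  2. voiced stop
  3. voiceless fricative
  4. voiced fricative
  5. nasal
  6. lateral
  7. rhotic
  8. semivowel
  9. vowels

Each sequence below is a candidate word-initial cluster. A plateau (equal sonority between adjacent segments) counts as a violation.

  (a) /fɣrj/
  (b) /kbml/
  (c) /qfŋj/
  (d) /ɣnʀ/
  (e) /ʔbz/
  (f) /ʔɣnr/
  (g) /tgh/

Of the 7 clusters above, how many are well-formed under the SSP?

(a) sonority 3-4-7-8: well-formed.
(b) sonority 1-2-5-6: well-formed.
(c) sonority 1-3-5-8: well-formed.
(d) sonority 4-5-7: well-formed.
(e) sonority 1-2-4: well-formed.
(f) sonority 1-4-5-7: well-formed.
(g) sonority 1-2-3: well-formed.

7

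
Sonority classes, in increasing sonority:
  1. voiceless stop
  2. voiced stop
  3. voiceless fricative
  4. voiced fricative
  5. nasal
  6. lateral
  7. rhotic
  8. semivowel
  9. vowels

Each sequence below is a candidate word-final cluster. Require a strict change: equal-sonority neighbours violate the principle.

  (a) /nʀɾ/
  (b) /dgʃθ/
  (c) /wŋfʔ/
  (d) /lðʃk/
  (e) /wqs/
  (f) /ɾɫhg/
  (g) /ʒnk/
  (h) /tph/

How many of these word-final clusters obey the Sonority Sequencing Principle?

(a) /nʀɾ/: profile 5-7-7 — violates.
(b) /dgʃθ/: profile 2-2-3-3 — violates.
(c) /wŋfʔ/: profile 8-5-3-1 — obeys.
(d) /lðʃk/: profile 6-4-3-1 — obeys.
(e) /wqs/: profile 8-1-3 — violates.
(f) /ɾɫhg/: profile 7-6-3-2 — obeys.
(g) /ʒnk/: profile 4-5-1 — violates.
(h) /tph/: profile 1-1-3 — violates.

3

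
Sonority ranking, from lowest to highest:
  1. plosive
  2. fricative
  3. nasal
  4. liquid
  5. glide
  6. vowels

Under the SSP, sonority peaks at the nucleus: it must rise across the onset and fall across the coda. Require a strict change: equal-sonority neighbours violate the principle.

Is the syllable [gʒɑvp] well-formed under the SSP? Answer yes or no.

Onset: /g/ is a plosive (sonority 1), /ʒ/ is a fricative (sonority 2); then the nucleus /ɑ/ (sonority 6).
Onset profile 1-2-6 — rises to the nucleus.
Coda: /v/ is a fricative (sonority 2), /p/ is a plosive (sonority 1).
Coda profile 6-2-1 — falls from the nucleus.

yes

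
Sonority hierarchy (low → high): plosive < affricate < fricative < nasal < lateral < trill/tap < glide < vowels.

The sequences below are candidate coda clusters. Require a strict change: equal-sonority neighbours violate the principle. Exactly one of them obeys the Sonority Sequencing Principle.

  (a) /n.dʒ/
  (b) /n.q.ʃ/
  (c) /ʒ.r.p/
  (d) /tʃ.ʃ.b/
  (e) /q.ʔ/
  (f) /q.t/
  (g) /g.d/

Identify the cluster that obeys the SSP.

a

(a) 4-2 → obeys
(b) 4-1-3 → violates
(c) 3-6-1 → violates
(d) 2-3-1 → violates
(e) 1-1 → violates
(f) 1-1 → violates
(g) 1-1 → violates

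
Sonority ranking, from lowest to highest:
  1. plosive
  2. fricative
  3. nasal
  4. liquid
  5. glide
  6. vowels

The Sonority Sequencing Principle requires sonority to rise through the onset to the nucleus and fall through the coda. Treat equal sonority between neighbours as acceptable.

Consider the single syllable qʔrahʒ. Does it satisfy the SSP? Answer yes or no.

yes

Onset: /q/ is a plosive (sonority 1), /ʔ/ is a plosive (sonority 1), /r/ is a liquid (sonority 4); then the nucleus /a/ (sonority 6).
Onset profile 1-1-4-6 — rises to the nucleus.
Coda: /h/ is a fricative (sonority 2), /ʒ/ is a fricative (sonority 2).
Coda profile 6-2-2 — falls from the nucleus.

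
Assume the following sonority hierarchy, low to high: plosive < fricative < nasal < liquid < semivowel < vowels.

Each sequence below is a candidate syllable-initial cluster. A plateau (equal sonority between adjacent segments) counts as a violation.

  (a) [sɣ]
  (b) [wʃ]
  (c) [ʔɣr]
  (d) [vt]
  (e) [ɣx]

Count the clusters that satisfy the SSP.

(a) 2-2 → violates
(b) 5-2 → violates
(c) 1-2-4 → obeys
(d) 2-1 → violates
(e) 2-2 → violates

1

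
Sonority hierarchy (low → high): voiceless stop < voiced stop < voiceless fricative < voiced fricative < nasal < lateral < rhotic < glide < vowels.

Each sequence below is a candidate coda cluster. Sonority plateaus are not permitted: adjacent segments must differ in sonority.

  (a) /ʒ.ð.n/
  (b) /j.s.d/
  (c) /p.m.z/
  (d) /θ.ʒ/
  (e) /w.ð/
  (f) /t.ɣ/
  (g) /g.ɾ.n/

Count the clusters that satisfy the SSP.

2

(a) sonority 4-4-5: ill-formed.
(b) sonority 8-3-2: well-formed.
(c) sonority 1-5-4: ill-formed.
(d) sonority 3-4: ill-formed.
(e) sonority 8-4: well-formed.
(f) sonority 1-4: ill-formed.
(g) sonority 2-7-5: ill-formed.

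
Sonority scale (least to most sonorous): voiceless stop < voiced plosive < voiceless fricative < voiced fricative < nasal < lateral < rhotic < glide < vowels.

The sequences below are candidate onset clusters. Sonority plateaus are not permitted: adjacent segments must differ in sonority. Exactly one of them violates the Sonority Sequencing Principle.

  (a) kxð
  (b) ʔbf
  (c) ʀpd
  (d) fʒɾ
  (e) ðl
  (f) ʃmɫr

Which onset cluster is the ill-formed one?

c

(a) sonority 1-3-4: well-formed.
(b) sonority 1-2-3: well-formed.
(c) sonority 7-1-2: ill-formed.
(d) sonority 3-4-7: well-formed.
(e) sonority 4-6: well-formed.
(f) sonority 3-5-6-7: well-formed.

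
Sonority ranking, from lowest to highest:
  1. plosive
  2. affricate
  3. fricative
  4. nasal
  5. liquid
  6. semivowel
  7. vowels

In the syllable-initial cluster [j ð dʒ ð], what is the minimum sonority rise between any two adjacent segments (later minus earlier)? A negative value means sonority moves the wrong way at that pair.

-3

/j/ — semivowel, sonority 6.
/ð/ — fricative, sonority 3.
/dʒ/ — affricate, sonority 2.
/ð/ — fricative, sonority 3.
/j/→/ð/: change -3.
/ð/→/dʒ/: change -1.
/dʒ/→/ð/: change +1.
Minimum = -3.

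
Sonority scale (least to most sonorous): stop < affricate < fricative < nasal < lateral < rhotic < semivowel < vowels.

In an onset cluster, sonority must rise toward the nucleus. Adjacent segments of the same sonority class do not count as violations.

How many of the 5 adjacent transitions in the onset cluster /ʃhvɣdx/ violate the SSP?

1

/ʃ/ is a fricative (sonority 3).
/h/ is a fricative (sonority 3).
/v/ is a fricative (sonority 3).
/ɣ/ is a fricative (sonority 3).
/d/ is a stop (sonority 1).
/x/ is a fricative (sonority 3).
/ʃ/→/h/: 3→3 (plateau, allowed) — ok.
/h/→/v/: 3→3 (plateau, allowed) — ok.
/v/→/ɣ/: 3→3 (plateau, allowed) — ok.
/ɣ/→/d/: 3→1 (does not rise) — violation.
/d/→/x/: 1→3 (rises) — ok.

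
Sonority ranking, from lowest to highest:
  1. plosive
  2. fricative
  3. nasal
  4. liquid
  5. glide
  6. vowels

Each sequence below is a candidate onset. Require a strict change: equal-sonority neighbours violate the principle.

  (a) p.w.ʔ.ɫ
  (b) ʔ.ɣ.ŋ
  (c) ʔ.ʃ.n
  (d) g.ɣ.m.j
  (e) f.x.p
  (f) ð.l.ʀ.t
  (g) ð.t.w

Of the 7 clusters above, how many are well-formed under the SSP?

3

(a) p.w.ʔ.ɫ: profile 1-5-1-4 — violates.
(b) ʔ.ɣ.ŋ: profile 1-2-3 — obeys.
(c) ʔ.ʃ.n: profile 1-2-3 — obeys.
(d) g.ɣ.m.j: profile 1-2-3-5 — obeys.
(e) f.x.p: profile 2-2-1 — violates.
(f) ð.l.ʀ.t: profile 2-4-4-1 — violates.
(g) ð.t.w: profile 2-1-5 — violates.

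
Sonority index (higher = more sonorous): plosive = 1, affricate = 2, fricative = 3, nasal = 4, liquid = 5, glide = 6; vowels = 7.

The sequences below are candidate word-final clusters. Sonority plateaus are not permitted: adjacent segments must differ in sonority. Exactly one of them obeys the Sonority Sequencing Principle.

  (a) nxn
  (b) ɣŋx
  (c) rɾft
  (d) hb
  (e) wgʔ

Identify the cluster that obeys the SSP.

d

(a) nxn: profile 4-3-4 — violates.
(b) ɣŋx: profile 3-4-3 — violates.
(c) rɾft: profile 5-5-3-1 — violates.
(d) hb: profile 3-1 — obeys.
(e) wgʔ: profile 6-1-1 — violates.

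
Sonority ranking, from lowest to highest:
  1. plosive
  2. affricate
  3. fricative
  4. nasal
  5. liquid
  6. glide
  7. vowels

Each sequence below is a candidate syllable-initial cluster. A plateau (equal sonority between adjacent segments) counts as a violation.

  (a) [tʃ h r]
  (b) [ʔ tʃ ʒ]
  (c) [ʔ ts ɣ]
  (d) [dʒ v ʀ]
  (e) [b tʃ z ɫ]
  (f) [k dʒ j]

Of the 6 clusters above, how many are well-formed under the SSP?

6

(a) [tʃ h r]: profile 2-3-5 — obeys.
(b) [ʔ tʃ ʒ]: profile 1-2-3 — obeys.
(c) [ʔ ts ɣ]: profile 1-2-3 — obeys.
(d) [dʒ v ʀ]: profile 2-3-5 — obeys.
(e) [b tʃ z ɫ]: profile 1-2-3-5 — obeys.
(f) [k dʒ j]: profile 1-2-6 — obeys.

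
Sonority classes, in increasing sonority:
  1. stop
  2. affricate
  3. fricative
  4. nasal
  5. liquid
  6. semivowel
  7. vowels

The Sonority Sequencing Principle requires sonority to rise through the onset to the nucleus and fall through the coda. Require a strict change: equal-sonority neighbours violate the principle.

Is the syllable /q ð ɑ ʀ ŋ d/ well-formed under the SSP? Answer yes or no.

yes

Onset: /q/ is a stop (sonority 1), /ð/ is a fricative (sonority 3); then the nucleus /ɑ/ (sonority 7).
Onset profile 1-3-7 — rises to the nucleus.
Coda: /ʀ/ is a liquid (sonority 5), /ŋ/ is a nasal (sonority 4), /d/ is a stop (sonority 1).
Coda profile 7-5-4-1 — falls from the nucleus.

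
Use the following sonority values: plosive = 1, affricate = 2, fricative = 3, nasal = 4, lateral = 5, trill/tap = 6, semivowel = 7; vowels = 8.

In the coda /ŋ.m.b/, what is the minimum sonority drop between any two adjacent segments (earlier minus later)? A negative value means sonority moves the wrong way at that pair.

0

/ŋ/: nasal = 4.
/m/: nasal = 4.
/b/: plosive = 1.
/ŋ/→/m/: change +0.
/m/→/b/: change +3.
Minimum = 0.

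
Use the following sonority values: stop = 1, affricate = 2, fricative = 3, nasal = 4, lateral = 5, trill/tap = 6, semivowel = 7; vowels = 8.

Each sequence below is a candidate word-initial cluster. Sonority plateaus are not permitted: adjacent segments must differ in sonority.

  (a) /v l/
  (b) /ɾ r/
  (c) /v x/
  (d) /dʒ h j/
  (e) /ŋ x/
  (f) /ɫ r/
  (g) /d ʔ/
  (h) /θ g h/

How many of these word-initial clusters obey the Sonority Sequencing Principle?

(a) /v l/: profile 3-5 — obeys.
(b) /ɾ r/: profile 6-6 — violates.
(c) /v x/: profile 3-3 — violates.
(d) /dʒ h j/: profile 2-3-7 — obeys.
(e) /ŋ x/: profile 4-3 — violates.
(f) /ɫ r/: profile 5-6 — obeys.
(g) /d ʔ/: profile 1-1 — violates.
(h) /θ g h/: profile 3-1-3 — violates.

3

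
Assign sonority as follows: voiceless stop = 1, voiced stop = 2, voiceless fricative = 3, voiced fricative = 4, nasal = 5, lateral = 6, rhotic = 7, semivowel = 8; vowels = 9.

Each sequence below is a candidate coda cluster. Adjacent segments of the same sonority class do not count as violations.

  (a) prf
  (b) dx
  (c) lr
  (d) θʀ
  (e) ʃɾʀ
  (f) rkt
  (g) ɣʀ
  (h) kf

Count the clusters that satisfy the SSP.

(a) prf: profile 1-7-3 — violates.
(b) dx: profile 2-3 — violates.
(c) lr: profile 6-7 — violates.
(d) θʀ: profile 3-7 — violates.
(e) ʃɾʀ: profile 3-7-7 — violates.
(f) rkt: profile 7-1-1 — obeys.
(g) ɣʀ: profile 4-7 — violates.
(h) kf: profile 1-3 — violates.

1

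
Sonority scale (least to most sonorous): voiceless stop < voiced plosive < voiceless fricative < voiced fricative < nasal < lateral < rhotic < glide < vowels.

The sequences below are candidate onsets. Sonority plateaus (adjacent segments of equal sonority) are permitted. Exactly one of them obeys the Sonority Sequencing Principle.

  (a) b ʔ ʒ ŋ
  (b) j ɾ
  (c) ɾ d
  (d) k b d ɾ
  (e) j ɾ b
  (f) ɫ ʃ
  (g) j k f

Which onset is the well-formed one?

(a) 2-1-4-5 → violates
(b) 8-7 → violates
(c) 7-2 → violates
(d) 1-2-2-7 → obeys
(e) 8-7-2 → violates
(f) 6-3 → violates
(g) 8-1-3 → violates

d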